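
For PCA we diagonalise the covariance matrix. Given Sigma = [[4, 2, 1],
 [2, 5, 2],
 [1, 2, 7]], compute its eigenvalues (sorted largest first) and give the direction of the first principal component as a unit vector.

Step 1 — characteristic polynomial p(λ) = det(λI - Sigma) = λ³ - tr·λ² + c_1·λ - det, where tr = trace, c_1 = sum of the principal 2×2 minors, det = det(Sigma):
  tr = 4 + 5 + 7 = 16,
  c_1 = (4·5 - (2)²) + (4·7 - (1)²) + (5·7 - (2)²) = 16 + 27 + 31 = 74,
  det = 4·(5·7 - (2)²) - (2)·((2)·7 - (2)·(1)) + (1)·((2)·(2) - 5·(1)) = 4·(31) - (2)·(12) + (1)·(-1) = 99.
  So p(λ) = λ³ - 16λ² + 74λ - 99.
Step 2 — look for an integer root (rational root theorem: any rational root is an integer divisor of 99). Testing λ = 9:
  p(9) = 729 - 1296 + 666 - 99 = 0  ✓
  Dividing out (λ - 9): p(λ) = (λ - 9)(λ² - 7λ + 11).
Step 3 — remaining eigenvalues from the quadratic λ² - 7λ + 11 = 0:
  Δ = 7² - 4·11 = 49 - 44 = 5,  λ = (7 ± √5)/2 = (7 ± 2.2361)/2 ≈ 4.618 or 2.382.
  Sorted: λ_1 = 9,  λ_2 = 4.618,  λ_3 = 2.382  (check: sum = 16 = tr ✓).

Step 4 — unit eigenvector for λ_1 = 9: v spans the null space of (Sigma - λ_1 I), whose rows are
  r_1 = (-5, 2, 1),  r_2 = (2, -4, 2),  r_3 = (1, 2, -2).
  v is orthogonal to every row, so take v ∝ r_1 × r_2 = ((2)·(2) - (1)·(-4), (1)·(2) - (-5)·(2), (-5)·(-4) - (2)·(2)) = (8, 12, 16).
  Rescale (divide by 4): u = (2, 3, 4).
  ||u|| = √((2)² + (3)² + (4)²) = √(29) ≈ 5.3852,  v_1 = u/||u|| ≈ (0.3714, 0.5571, 0.7428) (||v_1|| = 1).

λ_1 = 9,  λ_2 = 4.618,  λ_3 = 2.382;  v_1 ≈ (0.3714, 0.5571, 0.7428)


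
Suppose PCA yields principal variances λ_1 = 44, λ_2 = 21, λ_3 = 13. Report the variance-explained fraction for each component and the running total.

Step 1 — total variance = trace(Sigma) = Σ λ_i = 44 + 21 + 13 = 78.

Step 2 — fraction explained by component i = λ_i / Σ λ:
  PC1: 44/78 = 0.5641
  PC2: 21/78 = 0.2692
  PC3: 13/78 = 0.1667

Step 3 — cumulative fraction after k components = (λ_1 + ... + λ_k) / Σ λ:
  k = 1: 44/78 = 0.5641
  k = 2: (44 + 21)/78 = 65/78 = 0.8333
  k = 3: (44 + 21 + 13)/78 = 78/78 = 1

Summary (fraction, with percent):

explained: PC1 0.5641 (56.41%), PC2 0.2692 (26.92%), PC3 0.1667 (16.67%);  cumulative: 0.5641, 0.8333, 1


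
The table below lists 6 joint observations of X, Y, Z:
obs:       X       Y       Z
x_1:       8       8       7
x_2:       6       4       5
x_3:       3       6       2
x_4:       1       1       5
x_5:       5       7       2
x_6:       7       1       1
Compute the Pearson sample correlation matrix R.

Step 1 — column means:
  mean(X) = (8 + 6 + 3 + 1 + 5 + 7) / 6 = 30/6 = 5
  mean(Y) = (8 + 4 + 6 + 1 + 7 + 1) / 6 = 27/6 = 4.5
  mean(Z) = (7 + 5 + 2 + 5 + 2 + 1) / 6 = 22/6 = 3.6667

Step 2 — sample variances and covariances s[i,j] = (1/(n-1)) · Σ_k (x_{k,i} - mean_i) · (x_{k,j} - mean_j), with n-1 = 5:
  s[X,X] = ((3)·(3) + (1)·(1) + (-2)·(-2) + (-4)·(-4) + (0)·(0) + (2)·(2)) / 5 = 34/5 = 6.8
  s[X,Y] = ((3)·(3.5) + (1)·(-0.5) + (-2)·(1.5) + (-4)·(-3.5) + (0)·(2.5) + (2)·(-3.5)) / 5 = 14/5 = 2.8
  s[X,Z] = ((3)·(3.3333) + (1)·(1.3333) + (-2)·(-1.6667) + (-4)·(1.3333) + (0)·(-1.6667) + (2)·(-2.6667)) / 5 = 4/5 = 0.8
  s[Y,Y] = ((3.5)·(3.5) + (-0.5)·(-0.5) + (1.5)·(1.5) + (-3.5)·(-3.5) + (2.5)·(2.5) + (-3.5)·(-3.5)) / 5 = 45.5/5 = 9.1
  s[Y,Z] = ((3.5)·(3.3333) + (-0.5)·(1.3333) + (1.5)·(-1.6667) + (-3.5)·(1.3333) + (2.5)·(-1.6667) + (-3.5)·(-2.6667)) / 5 = 9/5 = 1.8
  s[Z,Z] = ((3.3333)·(3.3333) + (1.3333)·(1.3333) + (-1.6667)·(-1.6667) + (1.3333)·(1.3333) + (-1.6667)·(-1.6667) + (-2.6667)·(-2.6667)) / 5 = 27.3333/5 = 5.4667
  Sample standard deviations s_i = √(s[i,i]):
  s(X) = √(6.8) = 2.6077
  s(Y) = √(9.1) = 3.0166
  s(Z) = √(5.4667) = 2.3381

Step 3 — r_{ij} = s_{ij} / (s_i · s_j):
  r[X,X] = 1 (diagonal).
  r[X,Y] = 2.8 / (2.6077 · 3.0166) = 2.8 / 7.8664 = 0.3559
  r[X,Z] = 0.8 / (2.6077 · 2.3381) = 0.8 / 6.097 = 0.1312
  r[Y,Y] = 1 (diagonal).
  r[Y,Z] = 1.8 / (3.0166 · 2.3381) = 1.8 / 7.0531 = 0.2552
  r[Z,Z] = 1 (diagonal).

R is symmetric with unit diagonal. Assembling:

R = [[1, 0.3559, 0.1312],
 [0.3559, 1, 0.2552],
 [0.1312, 0.2552, 1]]


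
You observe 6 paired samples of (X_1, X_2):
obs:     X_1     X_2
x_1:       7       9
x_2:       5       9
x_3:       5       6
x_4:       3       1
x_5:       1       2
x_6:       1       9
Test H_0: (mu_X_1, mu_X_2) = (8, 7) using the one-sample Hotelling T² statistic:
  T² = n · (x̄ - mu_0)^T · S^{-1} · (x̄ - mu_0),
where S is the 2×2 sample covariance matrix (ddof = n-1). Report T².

Step 1 — sample mean vector:
  mean(X_1) = (7 + 5 + 5 + 3 + 1 + 1) / 6 = 22/6 = 3.6667
  mean(X_2) = (9 + 9 + 6 + 1 + 2 + 9) / 6 = 36/6 = 6
  x̄ = (3.6667, 6),  deviation x̄ - mu_0 = (3.6667, 6) - (8, 7) = (-4.3333, -1).

Step 2 — sample covariance matrix, S[i,j] = (1/(n-1)) · Σ_k (x_{k,i} - mean_i) · (x_{k,j} - mean_j), divisor n-1 = 5:
  S[X_1,X_1] = ((3.3333)·(3.3333) + (1.3333)·(1.3333) + (1.3333)·(1.3333) + (-0.6667)·(-0.6667) + (-2.6667)·(-2.6667) + (-2.6667)·(-2.6667)) / 5 = 29.3333/5 = 5.8667
  S[X_1,X_2] = ((3.3333)·(3) + (1.3333)·(3) + (1.3333)·(0) + (-0.6667)·(-5) + (-2.6667)·(-4) + (-2.6667)·(3)) / 5 = 20/5 = 4
  S[X_2,X_2] = ((3)·(3) + (3)·(3) + (0)·(0) + (-5)·(-5) + (-4)·(-4) + (3)·(3)) / 5 = 68/5 = 13.6
  S = [[5.8667, 4],
 [4, 13.6]].

Step 3 — invert S. det(S) = 5.8667·13.6 - (4)² = 63.7867.
  S^{-1} = (1/det) · [[d, -b], [-b, a]] = [[0.2132, -0.0627],
 [-0.0627, 0.092]].

Step 4 — quadratic form (x̄ - mu_0)^T · S^{-1} · (x̄ - mu_0):
  S^{-1} · (x̄ - mu_0) = (-0.8612, 0.1798),
  (x̄ - mu_0)^T · [...] = (-4.3333)·(-0.8612) + (-1)·(0.1798) = 3.5521.

Step 5 — scale by n: T² = 6 · 3.5521 = 21.3127.

T² ≈ 21.3127


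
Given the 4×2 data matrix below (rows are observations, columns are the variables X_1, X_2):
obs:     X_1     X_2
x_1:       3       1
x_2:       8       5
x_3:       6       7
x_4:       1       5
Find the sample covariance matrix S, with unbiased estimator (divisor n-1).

Step 1 — column means:
  mean(X_1) = (3 + 8 + 6 + 1) / 4 = 18/4 = 4.5
  mean(X_2) = (1 + 5 + 7 + 5) / 4 = 18/4 = 4.5

Step 2 — sample covariance S[i,j] = (1/(n-1)) · Σ_k (x_{k,i} - mean_i) · (x_{k,j} - mean_j), with n-1 = 3.
  S[X_1,X_1] = ((-1.5)·(-1.5) + (3.5)·(3.5) + (1.5)·(1.5) + (-3.5)·(-3.5)) / 3 = 29/3 = 9.6667
  S[X_1,X_2] = ((-1.5)·(-3.5) + (3.5)·(0.5) + (1.5)·(2.5) + (-3.5)·(0.5)) / 3 = 9/3 = 3
  S[X_2,X_2] = ((-3.5)·(-3.5) + (0.5)·(0.5) + (2.5)·(2.5) + (0.5)·(0.5)) / 3 = 19/3 = 6.3333

S is symmetric (S[j,i] = S[i,j]). Assembling:

S = [[9.6667, 3],
 [3, 6.3333]]


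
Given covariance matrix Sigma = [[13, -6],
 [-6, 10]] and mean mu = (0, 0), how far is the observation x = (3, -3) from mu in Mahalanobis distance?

Step 1 — centre the observation: (x - mu) = (3, -3).

Step 2 — invert Sigma. det(Sigma) = 13·10 - (-6)² = 94.
  Sigma^{-1} = (1/det) · [[d, -b], [-b, a]] = [[0.1064, 0.0638],
 [0.0638, 0.1383]].

Step 3 — form the quadratic (x - mu)^T · Sigma^{-1} · (x - mu):
  Sigma^{-1} · (x - mu) = (0.1277, -0.2234).
  (x - mu)^T · [Sigma^{-1} · (x - mu)] = (3)·(0.1277) + (-3)·(-0.2234) = 1.0532.

Step 4 — take square root: d = √(1.0532) ≈ 1.0263.

d(x, mu) = √(1.0532) ≈ 1.0263


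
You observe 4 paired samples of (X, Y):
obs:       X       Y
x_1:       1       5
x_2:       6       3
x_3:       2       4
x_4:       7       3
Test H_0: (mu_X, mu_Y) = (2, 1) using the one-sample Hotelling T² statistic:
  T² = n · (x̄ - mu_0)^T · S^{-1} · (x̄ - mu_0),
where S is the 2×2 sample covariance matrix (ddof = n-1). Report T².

Step 1 — sample mean vector:
  mean(X) = (1 + 6 + 2 + 7) / 4 = 16/4 = 4
  mean(Y) = (5 + 3 + 4 + 3) / 4 = 15/4 = 3.75
  x̄ = (4, 3.75),  deviation x̄ - mu_0 = (4, 3.75) - (2, 1) = (2, 2.75).

Step 2 — sample covariance matrix, S[i,j] = (1/(n-1)) · Σ_k (x_{k,i} - mean_i) · (x_{k,j} - mean_j), divisor n-1 = 3:
  S[X,X] = ((-3)·(-3) + (2)·(2) + (-2)·(-2) + (3)·(3)) / 3 = 26/3 = 8.6667
  S[X,Y] = ((-3)·(1.25) + (2)·(-0.75) + (-2)·(0.25) + (3)·(-0.75)) / 3 = -8/3 = -2.6667
  S[Y,Y] = ((1.25)·(1.25) + (-0.75)·(-0.75) + (0.25)·(0.25) + (-0.75)·(-0.75)) / 3 = 2.75/3 = 0.9167
  S = [[8.6667, -2.6667],
 [-2.6667, 0.9167]].

Step 3 — invert S. det(S) = 8.6667·0.9167 - (-2.6667)² = 0.8333.
  S^{-1} = (1/det) · [[d, -b], [-b, a]] = [[1.1, 3.2],
 [3.2, 10.4]].

Step 4 — quadratic form (x̄ - mu_0)^T · S^{-1} · (x̄ - mu_0):
  S^{-1} · (x̄ - mu_0) = (11, 35),
  (x̄ - mu_0)^T · [...] = (2)·(11) + (2.75)·(35) = 118.25.

Step 5 — scale by n: T² = 4 · 118.25 = 473.

T² ≈ 473


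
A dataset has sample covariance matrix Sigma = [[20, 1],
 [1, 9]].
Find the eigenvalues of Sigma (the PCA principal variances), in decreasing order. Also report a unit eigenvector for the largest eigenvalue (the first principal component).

Step 1 — characteristic polynomial of 2×2 Sigma:
  det(Sigma - λI) = λ² - trace · λ + det = 0.
  trace = 20 + 9 = 29, det = 20·9 - (1)² = 179.
Step 2 — discriminant:
  Δ = trace² - 4·det = 841 - 716 = 125.
Step 3 — eigenvalues:
  λ = (trace ± √Δ)/2 = (29 ± 11.1803)/2,
  λ_1 = 20.0902,  λ_2 = 8.9098.

Step 4 — unit eigenvector for λ_1: solve (Sigma - λ_1 I)v = 0. First row:
  (20 - 20.0902)·v_x + (1)·v_y = 0, i.e. (-0.0902)·v_x + (1)·v_y = 0,
  so v ∝ (b, λ_1 - a) = (1, 0.0902) = u.
  ||u|| = √((1)² + (0.0902)²) = √(1.0081) ≈ 1.0041,
  v_1 = u/||u|| ≈ (0.996, 0.0898) (||v_1|| = 1).

λ_1 = 20.0902,  λ_2 = 8.9098;  v_1 ≈ (0.996, 0.0898)


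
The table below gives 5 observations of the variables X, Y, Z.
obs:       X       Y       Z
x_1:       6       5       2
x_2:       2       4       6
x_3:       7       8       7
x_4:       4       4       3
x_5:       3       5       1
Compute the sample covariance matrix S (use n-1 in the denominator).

Step 1 — column means:
  mean(X) = (6 + 2 + 7 + 4 + 3) / 5 = 22/5 = 4.4
  mean(Y) = (5 + 4 + 8 + 4 + 5) / 5 = 26/5 = 5.2
  mean(Z) = (2 + 6 + 7 + 3 + 1) / 5 = 19/5 = 3.8

Step 2 — sample covariance S[i,j] = (1/(n-1)) · Σ_k (x_{k,i} - mean_i) · (x_{k,j} - mean_j), with n-1 = 4.
  S[X,X] = ((1.6)·(1.6) + (-2.4)·(-2.4) + (2.6)·(2.6) + (-0.4)·(-0.4) + (-1.4)·(-1.4)) / 4 = 17.2/4 = 4.3
  S[X,Y] = ((1.6)·(-0.2) + (-2.4)·(-1.2) + (2.6)·(2.8) + (-0.4)·(-1.2) + (-1.4)·(-0.2)) / 4 = 10.6/4 = 2.65
  S[X,Z] = ((1.6)·(-1.8) + (-2.4)·(2.2) + (2.6)·(3.2) + (-0.4)·(-0.8) + (-1.4)·(-2.8)) / 4 = 4.4/4 = 1.1
  S[Y,Y] = ((-0.2)·(-0.2) + (-1.2)·(-1.2) + (2.8)·(2.8) + (-1.2)·(-1.2) + (-0.2)·(-0.2)) / 4 = 10.8/4 = 2.7
  S[Y,Z] = ((-0.2)·(-1.8) + (-1.2)·(2.2) + (2.8)·(3.2) + (-1.2)·(-0.8) + (-0.2)·(-2.8)) / 4 = 8.2/4 = 2.05
  S[Z,Z] = ((-1.8)·(-1.8) + (2.2)·(2.2) + (3.2)·(3.2) + (-0.8)·(-0.8) + (-2.8)·(-2.8)) / 4 = 26.8/4 = 6.7

S is symmetric (S[j,i] = S[i,j]). Assembling:

S = [[4.3, 2.65, 1.1],
 [2.65, 2.7, 2.05],
 [1.1, 2.05, 6.7]]


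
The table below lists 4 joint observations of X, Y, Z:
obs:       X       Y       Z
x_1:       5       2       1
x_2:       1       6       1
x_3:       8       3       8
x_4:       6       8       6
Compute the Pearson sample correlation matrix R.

Step 1 — column means:
  mean(X) = (5 + 1 + 8 + 6) / 4 = 20/4 = 5
  mean(Y) = (2 + 6 + 3 + 8) / 4 = 19/4 = 4.75
  mean(Z) = (1 + 1 + 8 + 6) / 4 = 16/4 = 4

Step 2 — sample variances and covariances s[i,j] = (1/(n-1)) · Σ_k (x_{k,i} - mean_i) · (x_{k,j} - mean_j), with n-1 = 3:
  s[X,X] = ((0)·(0) + (-4)·(-4) + (3)·(3) + (1)·(1)) / 3 = 26/3 = 8.6667
  s[X,Y] = ((0)·(-2.75) + (-4)·(1.25) + (3)·(-1.75) + (1)·(3.25)) / 3 = -7/3 = -2.3333
  s[X,Z] = ((0)·(-3) + (-4)·(-3) + (3)·(4) + (1)·(2)) / 3 = 26/3 = 8.6667
  s[Y,Y] = ((-2.75)·(-2.75) + (1.25)·(1.25) + (-1.75)·(-1.75) + (3.25)·(3.25)) / 3 = 22.75/3 = 7.5833
  s[Y,Z] = ((-2.75)·(-3) + (1.25)·(-3) + (-1.75)·(4) + (3.25)·(2)) / 3 = 4/3 = 1.3333
  s[Z,Z] = ((-3)·(-3) + (-3)·(-3) + (4)·(4) + (2)·(2)) / 3 = 38/3 = 12.6667
  Sample standard deviations s_i = √(s[i,i]):
  s(X) = √(8.6667) = 2.9439
  s(Y) = √(7.5833) = 2.7538
  s(Z) = √(12.6667) = 3.559

Step 3 — r_{ij} = s_{ij} / (s_i · s_j):
  r[X,X] = 1 (diagonal).
  r[X,Y] = -2.3333 / (2.9439 · 2.7538) = -2.3333 / 8.1069 = -0.2878
  r[X,Z] = 8.6667 / (2.9439 · 3.559) = 8.6667 / 10.4775 = 0.8272
  r[Y,Y] = 1 (diagonal).
  r[Y,Z] = 1.3333 / (2.7538 · 3.559) = 1.3333 / 9.8008 = 0.136
  r[Z,Z] = 1 (diagonal).

R is symmetric with unit diagonal. Assembling:

R = [[1, -0.2878, 0.8272],
 [-0.2878, 1, 0.136],
 [0.8272, 0.136, 1]]


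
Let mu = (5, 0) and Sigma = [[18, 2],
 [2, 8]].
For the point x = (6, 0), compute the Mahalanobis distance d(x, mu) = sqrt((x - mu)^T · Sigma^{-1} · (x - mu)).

Step 1 — centre the observation: (x - mu) = (1, 0).

Step 2 — invert Sigma. det(Sigma) = 18·8 - (2)² = 140.
  Sigma^{-1} = (1/det) · [[d, -b], [-b, a]] = [[0.0571, -0.0143],
 [-0.0143, 0.1286]].

Step 3 — form the quadratic (x - mu)^T · Sigma^{-1} · (x - mu):
  Sigma^{-1} · (x - mu) = (0.0571, -0.0143).
  (x - mu)^T · [Sigma^{-1} · (x - mu)] = (1)·(0.0571) + (0)·(-0.0143) = 0.0571.

Step 4 — take square root: d = √(0.0571) ≈ 0.239.

d(x, mu) = √(0.0571) ≈ 0.239


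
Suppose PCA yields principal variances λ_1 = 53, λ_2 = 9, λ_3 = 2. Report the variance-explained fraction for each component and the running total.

Step 1 — total variance = trace(Sigma) = Σ λ_i = 53 + 9 + 2 = 64.

Step 2 — fraction explained by component i = λ_i / Σ λ:
  PC1: 53/64 = 0.8281
  PC2: 9/64 = 0.1406
  PC3: 2/64 = 0.0312

Step 3 — cumulative fraction after k components = (λ_1 + ... + λ_k) / Σ λ:
  k = 1: 53/64 = 0.8281
  k = 2: (53 + 9)/64 = 62/64 = 0.9688
  k = 3: (53 + 9 + 2)/64 = 64/64 = 1

Summary (fraction, with percent):

explained: PC1 0.8281 (82.81%), PC2 0.1406 (14.06%), PC3 0.0312 (3.12%);  cumulative: 0.8281, 0.9688, 1


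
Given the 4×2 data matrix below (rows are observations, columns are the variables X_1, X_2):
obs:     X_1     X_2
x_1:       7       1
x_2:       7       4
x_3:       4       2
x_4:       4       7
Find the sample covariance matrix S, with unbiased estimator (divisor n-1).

Step 1 — column means:
  mean(X_1) = (7 + 7 + 4 + 4) / 4 = 22/4 = 5.5
  mean(X_2) = (1 + 4 + 2 + 7) / 4 = 14/4 = 3.5

Step 2 — sample covariance S[i,j] = (1/(n-1)) · Σ_k (x_{k,i} - mean_i) · (x_{k,j} - mean_j), with n-1 = 3.
  S[X_1,X_1] = ((1.5)·(1.5) + (1.5)·(1.5) + (-1.5)·(-1.5) + (-1.5)·(-1.5)) / 3 = 9/3 = 3
  S[X_1,X_2] = ((1.5)·(-2.5) + (1.5)·(0.5) + (-1.5)·(-1.5) + (-1.5)·(3.5)) / 3 = -6/3 = -2
  S[X_2,X_2] = ((-2.5)·(-2.5) + (0.5)·(0.5) + (-1.5)·(-1.5) + (3.5)·(3.5)) / 3 = 21/3 = 7

S is symmetric (S[j,i] = S[i,j]). Assembling:

S = [[3, -2],
 [-2, 7]]


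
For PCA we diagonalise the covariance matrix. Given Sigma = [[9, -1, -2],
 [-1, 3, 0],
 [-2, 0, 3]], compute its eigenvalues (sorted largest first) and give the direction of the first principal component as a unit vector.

Step 1 — characteristic polynomial p(λ) = det(λI - Sigma) = λ³ - tr·λ² + c_1·λ - det, where tr = trace, c_1 = sum of the principal 2×2 minors, det = det(Sigma):
  tr = 9 + 3 + 3 = 15,
  c_1 = (9·3 - (-1)²) + (9·3 - (-2)²) + (3·3 - (0)²) = 26 + 23 + 9 = 58,
  det = 9·(3·3 - (0)²) - (-1)·((-1)·3 - (0)·(-2)) + (-2)·((-1)·(0) - 3·(-2)) = 9·(9) - (-1)·(-3) + (-2)·(6) = 66.
  So p(λ) = λ³ - 15λ² + 58λ - 66.
Step 2 — look for an integer root (rational root theorem: any rational root is an integer divisor of 66). Testing λ = 3:
  p(3) = 27 - 135 + 174 - 66 = 0  ✓
  Dividing out (λ - 3): p(λ) = (λ - 3)(λ² - 12λ + 22).
Step 3 — remaining eigenvalues from the quadratic λ² - 12λ + 22 = 0:
  Δ = 12² - 4·22 = 144 - 88 = 56,  λ = (12 ± √56)/2 = (12 ± 7.4833)/2 ≈ 9.7417 or 2.2583.
  Sorted: λ_1 = 9.7417,  λ_2 = 3,  λ_3 = 2.2583  (check: sum = 15 = tr ✓).

Step 4 — unit eigenvector for λ_1 ≈ 9.7417: v spans the null space of (Sigma - λ_1 I), whose rows are
  r_1 = (-0.7417, -1, -2),  r_2 = (-1, -6.7417, 0),  r_3 = (-2, 0, -6.7417).
  v is orthogonal to every row, so take v ∝ r_1 × r_2 = ((-1)·(0) - (-2)·(-6.7417), (-2)·(-1) - (-0.7417)·(0), (-0.7417)·(-6.7417) - (-1)·(-1)) ≈ (-13.4833, 2, 4).
  Rescale (multiply by -1 so the first nonzero entry is positive): u = (13.4833, -2, -4).
  ||u|| = √((13.4833)² + (-2)² + (-4)²) = √(201.7998) ≈ 14.2056,  v_1 = u/||u|| ≈ (0.9492, -0.1408, -0.2816) (||v_1|| = 1).

λ_1 = 9.7417,  λ_2 = 3,  λ_3 = 2.2583;  v_1 ≈ (0.9492, -0.1408, -0.2816)


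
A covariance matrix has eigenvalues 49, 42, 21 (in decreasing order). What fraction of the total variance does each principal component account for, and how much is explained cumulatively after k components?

Step 1 — total variance = trace(Sigma) = Σ λ_i = 49 + 42 + 21 = 112.

Step 2 — fraction explained by component i = λ_i / Σ λ:
  PC1: 49/112 = 0.4375
  PC2: 42/112 = 0.375
  PC3: 21/112 = 0.1875

Step 3 — cumulative fraction after k components = (λ_1 + ... + λ_k) / Σ λ:
  k = 1: 49/112 = 0.4375
  k = 2: (49 + 42)/112 = 91/112 = 0.8125
  k = 3: (49 + 42 + 21)/112 = 112/112 = 1

Summary (fraction, with percent):

explained: PC1 0.4375 (43.75%), PC2 0.375 (37.5%), PC3 0.1875 (18.75%);  cumulative: 0.4375, 0.8125, 1


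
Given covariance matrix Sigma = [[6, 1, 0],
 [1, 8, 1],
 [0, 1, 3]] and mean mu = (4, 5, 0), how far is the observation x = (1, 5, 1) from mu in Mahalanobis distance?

Step 1 — centre the observation: (x - mu) = (-3, 0, 1).

Step 2 — invert Sigma (cofactor / det for 3×3, or solve directly):
  Sigma^{-1} = [[0.1704, -0.0222, 0.0074],
 [-0.0222, 0.1333, -0.0444],
 [0.0074, -0.0444, 0.3481]].

Step 3 — form the quadratic (x - mu)^T · Sigma^{-1} · (x - mu):
  Sigma^{-1} · (x - mu) = (-0.5037, 0.0222, 0.3259).
  (x - mu)^T · [Sigma^{-1} · (x - mu)] = (-3)·(-0.5037) + (0)·(0.0222) + (1)·(0.3259) = 1.837.

Step 4 — take square root: d = √(1.837) ≈ 1.3554.

d(x, mu) = √(1.837) ≈ 1.3554


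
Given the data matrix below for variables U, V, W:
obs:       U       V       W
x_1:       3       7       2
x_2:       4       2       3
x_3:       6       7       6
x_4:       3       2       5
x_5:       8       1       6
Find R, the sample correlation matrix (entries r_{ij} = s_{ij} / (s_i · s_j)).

Step 1 — column means:
  mean(U) = (3 + 4 + 6 + 3 + 8) / 5 = 24/5 = 4.8
  mean(V) = (7 + 2 + 7 + 2 + 1) / 5 = 19/5 = 3.8
  mean(W) = (2 + 3 + 6 + 5 + 6) / 5 = 22/5 = 4.4

Step 2 — sample variances and covariances s[i,j] = (1/(n-1)) · Σ_k (x_{k,i} - mean_i) · (x_{k,j} - mean_j), with n-1 = 4:
  s[U,U] = ((-1.8)·(-1.8) + (-0.8)·(-0.8) + (1.2)·(1.2) + (-1.8)·(-1.8) + (3.2)·(3.2)) / 4 = 18.8/4 = 4.7
  s[U,V] = ((-1.8)·(3.2) + (-0.8)·(-1.8) + (1.2)·(3.2) + (-1.8)·(-1.8) + (3.2)·(-2.8)) / 4 = -6.2/4 = -1.55
  s[U,W] = ((-1.8)·(-2.4) + (-0.8)·(-1.4) + (1.2)·(1.6) + (-1.8)·(0.6) + (3.2)·(1.6)) / 4 = 11.4/4 = 2.85
  s[V,V] = ((3.2)·(3.2) + (-1.8)·(-1.8) + (3.2)·(3.2) + (-1.8)·(-1.8) + (-2.8)·(-2.8)) / 4 = 34.8/4 = 8.7
  s[V,W] = ((3.2)·(-2.4) + (-1.8)·(-1.4) + (3.2)·(1.6) + (-1.8)·(0.6) + (-2.8)·(1.6)) / 4 = -5.6/4 = -1.4
  s[W,W] = ((-2.4)·(-2.4) + (-1.4)·(-1.4) + (1.6)·(1.6) + (0.6)·(0.6) + (1.6)·(1.6)) / 4 = 13.2/4 = 3.3
  Sample standard deviations s_i = √(s[i,i]):
  s(U) = √(4.7) = 2.1679
  s(V) = √(8.7) = 2.9496
  s(W) = √(3.3) = 1.8166

Step 3 — r_{ij} = s_{ij} / (s_i · s_j):
  r[U,U] = 1 (diagonal).
  r[U,V] = -1.55 / (2.1679 · 2.9496) = -1.55 / 6.3945 = -0.2424
  r[U,W] = 2.85 / (2.1679 · 1.8166) = 2.85 / 3.9383 = 0.7237
  r[V,V] = 1 (diagonal).
  r[V,W] = -1.4 / (2.9496 · 1.8166) = -1.4 / 5.3582 = -0.2613
  r[W,W] = 1 (diagonal).

R is symmetric with unit diagonal. Assembling:

R = [[1, -0.2424, 0.7237],
 [-0.2424, 1, -0.2613],
 [0.7237, -0.2613, 1]]


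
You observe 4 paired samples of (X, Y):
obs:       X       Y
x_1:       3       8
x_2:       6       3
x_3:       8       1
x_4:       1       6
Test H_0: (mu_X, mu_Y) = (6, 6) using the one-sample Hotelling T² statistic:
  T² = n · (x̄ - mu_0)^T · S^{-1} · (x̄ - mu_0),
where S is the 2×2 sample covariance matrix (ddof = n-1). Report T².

Step 1 — sample mean vector:
  mean(X) = (3 + 6 + 8 + 1) / 4 = 18/4 = 4.5
  mean(Y) = (8 + 3 + 1 + 6) / 4 = 18/4 = 4.5
  x̄ = (4.5, 4.5),  deviation x̄ - mu_0 = (4.5, 4.5) - (6, 6) = (-1.5, -1.5).

Step 2 — sample covariance matrix, S[i,j] = (1/(n-1)) · Σ_k (x_{k,i} - mean_i) · (x_{k,j} - mean_j), divisor n-1 = 3:
  S[X,X] = ((-1.5)·(-1.5) + (1.5)·(1.5) + (3.5)·(3.5) + (-3.5)·(-3.5)) / 3 = 29/3 = 9.6667
  S[X,Y] = ((-1.5)·(3.5) + (1.5)·(-1.5) + (3.5)·(-3.5) + (-3.5)·(1.5)) / 3 = -25/3 = -8.3333
  S[Y,Y] = ((3.5)·(3.5) + (-1.5)·(-1.5) + (-3.5)·(-3.5) + (1.5)·(1.5)) / 3 = 29/3 = 9.6667
  S = [[9.6667, -8.3333],
 [-8.3333, 9.6667]].

Step 3 — invert S. det(S) = 9.6667·9.6667 - (-8.3333)² = 24.
  S^{-1} = (1/det) · [[d, -b], [-b, a]] = [[0.4028, 0.3472],
 [0.3472, 0.4028]].

Step 4 — quadratic form (x̄ - mu_0)^T · S^{-1} · (x̄ - mu_0):
  S^{-1} · (x̄ - mu_0) = (-1.125, -1.125),
  (x̄ - mu_0)^T · [...] = (-1.5)·(-1.125) + (-1.5)·(-1.125) = 3.375.

Step 5 — scale by n: T² = 4 · 3.375 = 13.5.

T² ≈ 13.5


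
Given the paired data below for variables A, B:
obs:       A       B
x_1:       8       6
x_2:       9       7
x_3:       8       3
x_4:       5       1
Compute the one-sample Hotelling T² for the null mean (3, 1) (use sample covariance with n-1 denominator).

Step 1 — sample mean vector:
  mean(A) = (8 + 9 + 8 + 5) / 4 = 30/4 = 7.5
  mean(B) = (6 + 7 + 3 + 1) / 4 = 17/4 = 4.25
  x̄ = (7.5, 4.25),  deviation x̄ - mu_0 = (7.5, 4.25) - (3, 1) = (4.5, 3.25).

Step 2 — sample covariance matrix, S[i,j] = (1/(n-1)) · Σ_k (x_{k,i} - mean_i) · (x_{k,j} - mean_j), divisor n-1 = 3:
  S[A,A] = ((0.5)·(0.5) + (1.5)·(1.5) + (0.5)·(0.5) + (-2.5)·(-2.5)) / 3 = 9/3 = 3
  S[A,B] = ((0.5)·(1.75) + (1.5)·(2.75) + (0.5)·(-1.25) + (-2.5)·(-3.25)) / 3 = 12.5/3 = 4.1667
  S[B,B] = ((1.75)·(1.75) + (2.75)·(2.75) + (-1.25)·(-1.25) + (-3.25)·(-3.25)) / 3 = 22.75/3 = 7.5833
  S = [[3, 4.1667],
 [4.1667, 7.5833]].

Step 3 — invert S. det(S) = 3·7.5833 - (4.1667)² = 5.3889.
  S^{-1} = (1/det) · [[d, -b], [-b, a]] = [[1.4072, -0.7732],
 [-0.7732, 0.5567]].

Step 4 — quadratic form (x̄ - mu_0)^T · S^{-1} · (x̄ - mu_0):
  S^{-1} · (x̄ - mu_0) = (3.8196, -1.6701),
  (x̄ - mu_0)^T · [...] = (4.5)·(3.8196) + (3.25)·(-1.6701) = 11.7603.

Step 5 — scale by n: T² = 4 · 11.7603 = 47.0412.

T² ≈ 47.0412


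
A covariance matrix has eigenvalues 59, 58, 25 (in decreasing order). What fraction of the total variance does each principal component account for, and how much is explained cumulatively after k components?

Step 1 — total variance = trace(Sigma) = Σ λ_i = 59 + 58 + 25 = 142.

Step 2 — fraction explained by component i = λ_i / Σ λ:
  PC1: 59/142 = 0.4155
  PC2: 58/142 = 0.4085
  PC3: 25/142 = 0.1761

Step 3 — cumulative fraction after k components = (λ_1 + ... + λ_k) / Σ λ:
  k = 1: 59/142 = 0.4155
  k = 2: (59 + 58)/142 = 117/142 = 0.8239
  k = 3: (59 + 58 + 25)/142 = 142/142 = 1

Summary (fraction, with percent):

explained: PC1 0.4155 (41.55%), PC2 0.4085 (40.85%), PC3 0.1761 (17.61%);  cumulative: 0.4155, 0.8239, 1


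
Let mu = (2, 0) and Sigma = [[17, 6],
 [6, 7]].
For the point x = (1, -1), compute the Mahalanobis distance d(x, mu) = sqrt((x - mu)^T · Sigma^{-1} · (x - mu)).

Step 1 — centre the observation: (x - mu) = (-1, -1).

Step 2 — invert Sigma. det(Sigma) = 17·7 - (6)² = 83.
  Sigma^{-1} = (1/det) · [[d, -b], [-b, a]] = [[0.0843, -0.0723],
 [-0.0723, 0.2048]].

Step 3 — form the quadratic (x - mu)^T · Sigma^{-1} · (x - mu):
  Sigma^{-1} · (x - mu) = (-0.012, -0.1325).
  (x - mu)^T · [Sigma^{-1} · (x - mu)] = (-1)·(-0.012) + (-1)·(-0.1325) = 0.1446.

Step 4 — take square root: d = √(0.1446) ≈ 0.3802.

d(x, mu) = √(0.1446) ≈ 0.3802


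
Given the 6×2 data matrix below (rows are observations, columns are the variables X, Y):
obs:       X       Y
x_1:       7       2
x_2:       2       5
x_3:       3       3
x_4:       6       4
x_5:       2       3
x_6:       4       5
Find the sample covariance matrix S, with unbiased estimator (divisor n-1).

Step 1 — column means:
  mean(X) = (7 + 2 + 3 + 6 + 2 + 4) / 6 = 24/6 = 4
  mean(Y) = (2 + 5 + 3 + 4 + 3 + 5) / 6 = 22/6 = 3.6667

Step 2 — sample covariance S[i,j] = (1/(n-1)) · Σ_k (x_{k,i} - mean_i) · (x_{k,j} - mean_j), with n-1 = 5.
  S[X,X] = ((3)·(3) + (-2)·(-2) + (-1)·(-1) + (2)·(2) + (-2)·(-2) + (0)·(0)) / 5 = 22/5 = 4.4
  S[X,Y] = ((3)·(-1.6667) + (-2)·(1.3333) + (-1)·(-0.6667) + (2)·(0.3333) + (-2)·(-0.6667) + (0)·(1.3333)) / 5 = -5/5 = -1
  S[Y,Y] = ((-1.6667)·(-1.6667) + (1.3333)·(1.3333) + (-0.6667)·(-0.6667) + (0.3333)·(0.3333) + (-0.6667)·(-0.6667) + (1.3333)·(1.3333)) / 5 = 7.3333/5 = 1.4667

S is symmetric (S[j,i] = S[i,j]). Assembling:

S = [[4.4, -1],
 [-1, 1.4667]]


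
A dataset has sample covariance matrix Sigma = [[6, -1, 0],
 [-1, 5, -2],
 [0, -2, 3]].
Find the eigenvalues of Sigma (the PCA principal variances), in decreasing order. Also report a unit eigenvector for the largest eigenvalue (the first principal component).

Step 1 — characteristic polynomial p(λ) = det(λI - Sigma) = λ³ - tr·λ² + c_1·λ - det, where tr = trace, c_1 = sum of the principal 2×2 minors, det = det(Sigma):
  tr = 6 + 5 + 3 = 14,
  c_1 = (6·5 - (-1)²) + (6·3 - (0)²) + (5·3 - (-2)²) = 29 + 18 + 11 = 58,
  det = 6·(5·3 - (-2)²) - (-1)·((-1)·3 - (-2)·(0)) + (0)·((-1)·(-2) - 5·(0)) = 6·(11) - (-1)·(-3) + (0)·(2) = 63.
  So p(λ) = λ³ - 14λ² + 58λ - 63.
Step 2 — look for an integer root (rational root theorem: any rational root is an integer divisor of 63). Testing λ = 7:
  p(7) = 343 - 686 + 406 - 63 = 0  ✓
  Dividing out (λ - 7): p(λ) = (λ - 7)(λ² - 7λ + 9).
Step 3 — remaining eigenvalues from the quadratic λ² - 7λ + 9 = 0:
  Δ = 7² - 4·9 = 49 - 36 = 13,  λ = (7 ± √13)/2 = (7 ± 3.6056)/2 ≈ 5.3028 or 1.6972.
  Sorted: λ_1 = 7,  λ_2 = 5.3028,  λ_3 = 1.6972  (check: sum = 14 = tr ✓).

Step 4 — unit eigenvector for λ_1 = 7: v spans the null space of (Sigma - λ_1 I), whose rows are
  r_1 = (-1, -1, 0),  r_2 = (-1, -2, -2),  r_3 = (0, -2, -4).
  v is orthogonal to every row, so take v ∝ r_1 × r_2 = ((-1)·(-2) - (0)·(-2), (0)·(-1) - (-1)·(-2), (-1)·(-2) - (-1)·(-1)) = (2, -2, 1).
  Let u = (2, -2, 1).
  ||u|| = √((2)² + (-2)² + (1)²) = √(9) = 3,  v_1 = u/||u|| ≈ (0.6667, -0.6667, 0.3333) (||v_1|| = 1).

λ_1 = 7,  λ_2 = 5.3028,  λ_3 = 1.6972;  v_1 ≈ (0.6667, -0.6667, 0.3333)


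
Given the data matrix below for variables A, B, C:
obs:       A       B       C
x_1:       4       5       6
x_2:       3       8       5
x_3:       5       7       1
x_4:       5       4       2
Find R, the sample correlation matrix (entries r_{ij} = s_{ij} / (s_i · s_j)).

Step 1 — column means:
  mean(A) = (4 + 3 + 5 + 5) / 4 = 17/4 = 4.25
  mean(B) = (5 + 8 + 7 + 4) / 4 = 24/4 = 6
  mean(C) = (6 + 5 + 1 + 2) / 4 = 14/4 = 3.5

Step 2 — sample variances and covariances s[i,j] = (1/(n-1)) · Σ_k (x_{k,i} - mean_i) · (x_{k,j} - mean_j), with n-1 = 3:
  s[A,A] = ((-0.25)·(-0.25) + (-1.25)·(-1.25) + (0.75)·(0.75) + (0.75)·(0.75)) / 3 = 2.75/3 = 0.9167
  s[A,B] = ((-0.25)·(-1) + (-1.25)·(2) + (0.75)·(1) + (0.75)·(-2)) / 3 = -3/3 = -1
  s[A,C] = ((-0.25)·(2.5) + (-1.25)·(1.5) + (0.75)·(-2.5) + (0.75)·(-1.5)) / 3 = -5.5/3 = -1.8333
  s[B,B] = ((-1)·(-1) + (2)·(2) + (1)·(1) + (-2)·(-2)) / 3 = 10/3 = 3.3333
  s[B,C] = ((-1)·(2.5) + (2)·(1.5) + (1)·(-2.5) + (-2)·(-1.5)) / 3 = 1/3 = 0.3333
  s[C,C] = ((2.5)·(2.5) + (1.5)·(1.5) + (-2.5)·(-2.5) + (-1.5)·(-1.5)) / 3 = 17/3 = 5.6667
  Sample standard deviations s_i = √(s[i,i]):
  s(A) = √(0.9167) = 0.9574
  s(B) = √(3.3333) = 1.8257
  s(C) = √(5.6667) = 2.3805

Step 3 — r_{ij} = s_{ij} / (s_i · s_j):
  r[A,A] = 1 (diagonal).
  r[A,B] = -1 / (0.9574 · 1.8257) = -1 / 1.748 = -0.5721
  r[A,C] = -1.8333 / (0.9574 · 2.3805) = -1.8333 / 2.2791 = -0.8044
  r[B,B] = 1 (diagonal).
  r[B,C] = 0.3333 / (1.8257 · 2.3805) = 0.3333 / 4.3461 = 0.0767
  r[C,C] = 1 (diagonal).

R is symmetric with unit diagonal. Assembling:

R = [[1, -0.5721, -0.8044],
 [-0.5721, 1, 0.0767],
 [-0.8044, 0.0767, 1]]


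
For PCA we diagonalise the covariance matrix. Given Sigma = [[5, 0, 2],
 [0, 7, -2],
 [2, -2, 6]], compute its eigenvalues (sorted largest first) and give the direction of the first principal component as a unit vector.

Step 1 — characteristic polynomial p(λ) = det(λI - Sigma) = λ³ - tr·λ² + c_1·λ - det, where tr = trace, c_1 = sum of the principal 2×2 minors, det = det(Sigma):
  tr = 5 + 7 + 6 = 18,
  c_1 = (5·7 - (0)²) + (5·6 - (2)²) + (7·6 - (-2)²) = 35 + 26 + 38 = 99,
  det = 5·(7·6 - (-2)²) - (0)·((0)·6 - (-2)·(2)) + (2)·((0)·(-2) - 7·(2)) = 5·(38) - (0)·(4) + (2)·(-14) = 162.
  So p(λ) = λ³ - 18λ² + 99λ - 162.
Step 2 — look for an integer root (rational root theorem: any rational root is an integer divisor of 162). Testing λ = 3:
  p(3) = 27 - 162 + 297 - 162 = 0  ✓
  Dividing out (λ - 3): p(λ) = (λ - 3)(λ² - 15λ + 54).
Step 3 — remaining eigenvalues from the quadratic λ² - 15λ + 54 = 0:
  Δ = 15² - 4·54 = 225 - 216 = 9,  λ = (15 ± √9)/2 = (15 ± 3)/2 = 9 or 6.
  Sorted: λ_1 = 9,  λ_2 = 6,  λ_3 = 3  (check: sum = 18 = tr ✓).

Step 4 — unit eigenvector for λ_1 = 9: v spans the null space of (Sigma - λ_1 I), whose rows are
  r_1 = (-4, 0, 2),  r_2 = (0, -2, -2),  r_3 = (2, -2, -3).
  v is orthogonal to every row, so take v ∝ r_1 × r_2 = ((0)·(-2) - (2)·(-2), (2)·(0) - (-4)·(-2), (-4)·(-2) - (0)·(0)) = (4, -8, 8).
  Rescale (divide by 4): u = (1, -2, 2).
  ||u|| = √((1)² + (-2)² + (2)²) = √(9) = 3,  v_1 = u/||u|| ≈ (0.3333, -0.6667, 0.6667) (||v_1|| = 1).

λ_1 = 9,  λ_2 = 6,  λ_3 = 3;  v_1 ≈ (0.3333, -0.6667, 0.6667)


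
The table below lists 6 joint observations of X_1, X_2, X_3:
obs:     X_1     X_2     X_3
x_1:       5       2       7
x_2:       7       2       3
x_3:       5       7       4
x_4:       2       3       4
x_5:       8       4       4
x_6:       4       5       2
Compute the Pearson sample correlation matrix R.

Step 1 — column means:
  mean(X_1) = (5 + 7 + 5 + 2 + 8 + 4) / 6 = 31/6 = 5.1667
  mean(X_2) = (2 + 2 + 7 + 3 + 4 + 5) / 6 = 23/6 = 3.8333
  mean(X_3) = (7 + 3 + 4 + 4 + 4 + 2) / 6 = 24/6 = 4

Step 2 — sample variances and covariances s[i,j] = (1/(n-1)) · Σ_k (x_{k,i} - mean_i) · (x_{k,j} - mean_j), with n-1 = 5:
  s[X_1,X_1] = ((-0.1667)·(-0.1667) + (1.8333)·(1.8333) + (-0.1667)·(-0.1667) + (-3.1667)·(-3.1667) + (2.8333)·(2.8333) + (-1.1667)·(-1.1667)) / 5 = 22.8333/5 = 4.5667
  s[X_1,X_2] = ((-0.1667)·(-1.8333) + (1.8333)·(-1.8333) + (-0.1667)·(3.1667) + (-3.1667)·(-0.8333) + (2.8333)·(0.1667) + (-1.1667)·(1.1667)) / 5 = -1.8333/5 = -0.3667
  s[X_1,X_3] = ((-0.1667)·(3) + (1.8333)·(-1) + (-0.1667)·(0) + (-3.1667)·(0) + (2.8333)·(0) + (-1.1667)·(-2)) / 5 = 0/5 = 0
  s[X_2,X_2] = ((-1.8333)·(-1.8333) + (-1.8333)·(-1.8333) + (3.1667)·(3.1667) + (-0.8333)·(-0.8333) + (0.1667)·(0.1667) + (1.1667)·(1.1667)) / 5 = 18.8333/5 = 3.7667
  s[X_2,X_3] = ((-1.8333)·(3) + (-1.8333)·(-1) + (3.1667)·(0) + (-0.8333)·(0) + (0.1667)·(0) + (1.1667)·(-2)) / 5 = -6/5 = -1.2
  s[X_3,X_3] = ((3)·(3) + (-1)·(-1) + (0)·(0) + (0)·(0) + (0)·(0) + (-2)·(-2)) / 5 = 14/5 = 2.8
  Sample standard deviations s_i = √(s[i,i]):
  s(X_1) = √(4.5667) = 2.137
  s(X_2) = √(3.7667) = 1.9408
  s(X_3) = √(2.8) = 1.6733

Step 3 — r_{ij} = s_{ij} / (s_i · s_j):
  r[X_1,X_1] = 1 (diagonal).
  r[X_1,X_2] = -0.3667 / (2.137 · 1.9408) = -0.3667 / 4.1474 = -0.0884
  r[X_1,X_3] = 0 / (2.137 · 1.6733) = 0 / 3.5758 = 0
  r[X_2,X_2] = 1 (diagonal).
  r[X_2,X_3] = -1.2 / (1.9408 · 1.6733) = -1.2 / 3.2476 = -0.3695
  r[X_3,X_3] = 1 (diagonal).

R is symmetric with unit diagonal. Assembling:

R = [[1, -0.0884, 0],
 [-0.0884, 1, -0.3695],
 [0, -0.3695, 1]]


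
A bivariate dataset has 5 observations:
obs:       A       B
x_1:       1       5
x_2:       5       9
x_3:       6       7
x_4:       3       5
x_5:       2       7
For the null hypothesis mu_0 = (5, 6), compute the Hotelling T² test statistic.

Step 1 — sample mean vector:
  mean(A) = (1 + 5 + 6 + 3 + 2) / 5 = 17/5 = 3.4
  mean(B) = (5 + 9 + 7 + 5 + 7) / 5 = 33/5 = 6.6
  x̄ = (3.4, 6.6),  deviation x̄ - mu_0 = (3.4, 6.6) - (5, 6) = (-1.6, 0.6).

Step 2 — sample covariance matrix, S[i,j] = (1/(n-1)) · Σ_k (x_{k,i} - mean_i) · (x_{k,j} - mean_j), divisor n-1 = 4:
  S[A,A] = ((-2.4)·(-2.4) + (1.6)·(1.6) + (2.6)·(2.6) + (-0.4)·(-0.4) + (-1.4)·(-1.4)) / 4 = 17.2/4 = 4.3
  S[A,B] = ((-2.4)·(-1.6) + (1.6)·(2.4) + (2.6)·(0.4) + (-0.4)·(-1.6) + (-1.4)·(0.4)) / 4 = 8.8/4 = 2.2
  S[B,B] = ((-1.6)·(-1.6) + (2.4)·(2.4) + (0.4)·(0.4) + (-1.6)·(-1.6) + (0.4)·(0.4)) / 4 = 11.2/4 = 2.8
  S = [[4.3, 2.2],
 [2.2, 2.8]].

Step 3 — invert S. det(S) = 4.3·2.8 - (2.2)² = 7.2.
  S^{-1} = (1/det) · [[d, -b], [-b, a]] = [[0.3889, -0.3056],
 [-0.3056, 0.5972]].

Step 4 — quadratic form (x̄ - mu_0)^T · S^{-1} · (x̄ - mu_0):
  S^{-1} · (x̄ - mu_0) = (-0.8056, 0.8472),
  (x̄ - mu_0)^T · [...] = (-1.6)·(-0.8056) + (0.6)·(0.8472) = 1.7972.

Step 5 — scale by n: T² = 5 · 1.7972 = 8.9861.

T² ≈ 8.9861


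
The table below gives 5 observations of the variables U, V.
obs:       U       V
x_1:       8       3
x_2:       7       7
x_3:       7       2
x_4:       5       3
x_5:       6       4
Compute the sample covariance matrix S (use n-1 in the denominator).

Step 1 — column means:
  mean(U) = (8 + 7 + 7 + 5 + 6) / 5 = 33/5 = 6.6
  mean(V) = (3 + 7 + 2 + 3 + 4) / 5 = 19/5 = 3.8

Step 2 — sample covariance S[i,j] = (1/(n-1)) · Σ_k (x_{k,i} - mean_i) · (x_{k,j} - mean_j), with n-1 = 4.
  S[U,U] = ((1.4)·(1.4) + (0.4)·(0.4) + (0.4)·(0.4) + (-1.6)·(-1.6) + (-0.6)·(-0.6)) / 4 = 5.2/4 = 1.3
  S[U,V] = ((1.4)·(-0.8) + (0.4)·(3.2) + (0.4)·(-1.8) + (-1.6)·(-0.8) + (-0.6)·(0.2)) / 4 = 0.6/4 = 0.15
  S[V,V] = ((-0.8)·(-0.8) + (3.2)·(3.2) + (-1.8)·(-1.8) + (-0.8)·(-0.8) + (0.2)·(0.2)) / 4 = 14.8/4 = 3.7

S is symmetric (S[j,i] = S[i,j]). Assembling:

S = [[1.3, 0.15],
 [0.15, 3.7]]


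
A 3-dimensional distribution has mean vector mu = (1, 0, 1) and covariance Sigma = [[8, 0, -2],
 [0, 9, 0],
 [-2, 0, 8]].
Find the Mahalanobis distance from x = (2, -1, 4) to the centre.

Step 1 — centre the observation: (x - mu) = (1, -1, 3).

Step 2 — invert Sigma (cofactor / det for 3×3, or solve directly):
  Sigma^{-1} = [[0.1333, 0, 0.0333],
 [0, 0.1111, 0],
 [0.0333, 0, 0.1333]].

Step 3 — form the quadratic (x - mu)^T · Sigma^{-1} · (x - mu):
  Sigma^{-1} · (x - mu) = (0.2333, -0.1111, 0.4333).
  (x - mu)^T · [Sigma^{-1} · (x - mu)] = (1)·(0.2333) + (-1)·(-0.1111) + (3)·(0.4333) = 1.6444.

Step 4 — take square root: d = √(1.6444) ≈ 1.2824.

d(x, mu) = √(1.6444) ≈ 1.2824


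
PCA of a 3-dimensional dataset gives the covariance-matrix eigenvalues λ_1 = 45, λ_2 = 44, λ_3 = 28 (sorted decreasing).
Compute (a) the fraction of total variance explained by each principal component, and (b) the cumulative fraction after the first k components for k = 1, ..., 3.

Step 1 — total variance = trace(Sigma) = Σ λ_i = 45 + 44 + 28 = 117.

Step 2 — fraction explained by component i = λ_i / Σ λ:
  PC1: 45/117 = 0.3846
  PC2: 44/117 = 0.3761
  PC3: 28/117 = 0.2393

Step 3 — cumulative fraction after k components = (λ_1 + ... + λ_k) / Σ λ:
  k = 1: 45/117 = 0.3846
  k = 2: (45 + 44)/117 = 89/117 = 0.7607
  k = 3: (45 + 44 + 28)/117 = 117/117 = 1

Summary (fraction, with percent):

explained: PC1 0.3846 (38.46%), PC2 0.3761 (37.61%), PC3 0.2393 (23.93%);  cumulative: 0.3846, 0.7607, 1


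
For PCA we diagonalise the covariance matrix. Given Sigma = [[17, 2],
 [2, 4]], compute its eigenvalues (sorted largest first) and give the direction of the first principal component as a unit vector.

Step 1 — characteristic polynomial of 2×2 Sigma:
  det(Sigma - λI) = λ² - trace · λ + det = 0.
  trace = 17 + 4 = 21, det = 17·4 - (2)² = 64.
Step 2 — discriminant:
  Δ = trace² - 4·det = 441 - 256 = 185.
Step 3 — eigenvalues:
  λ = (trace ± √Δ)/2 = (21 ± 13.6015)/2,
  λ_1 = 17.3007,  λ_2 = 3.6993.

Step 4 — unit eigenvector for λ_1: solve (Sigma - λ_1 I)v = 0. First row:
  (17 - 17.3007)·v_x + (2)·v_y = 0, i.e. (-0.3007)·v_x + (2)·v_y = 0,
  so v ∝ (b, λ_1 - a) = (2, 0.3007) = u.
  ||u|| = √((2)² + (0.3007)²) = √(4.0904) ≈ 2.0225,
  v_1 = u/||u|| ≈ (0.9889, 0.1487) (||v_1|| = 1).

λ_1 = 17.3007,  λ_2 = 3.6993;  v_1 ≈ (0.9889, 0.1487)


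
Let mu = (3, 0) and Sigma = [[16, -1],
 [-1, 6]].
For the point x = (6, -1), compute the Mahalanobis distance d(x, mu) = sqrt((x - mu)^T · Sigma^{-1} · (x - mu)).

Step 1 — centre the observation: (x - mu) = (3, -1).

Step 2 — invert Sigma. det(Sigma) = 16·6 - (-1)² = 95.
  Sigma^{-1} = (1/det) · [[d, -b], [-b, a]] = [[0.0632, 0.0105],
 [0.0105, 0.1684]].

Step 3 — form the quadratic (x - mu)^T · Sigma^{-1} · (x - mu):
  Sigma^{-1} · (x - mu) = (0.1789, -0.1368).
  (x - mu)^T · [Sigma^{-1} · (x - mu)] = (3)·(0.1789) + (-1)·(-0.1368) = 0.6737.

Step 4 — take square root: d = √(0.6737) ≈ 0.8208.

d(x, mu) = √(0.6737) ≈ 0.8208


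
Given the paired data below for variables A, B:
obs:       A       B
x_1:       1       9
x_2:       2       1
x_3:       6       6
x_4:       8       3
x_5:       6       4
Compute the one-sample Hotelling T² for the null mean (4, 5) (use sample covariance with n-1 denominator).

Step 1 — sample mean vector:
  mean(A) = (1 + 2 + 6 + 8 + 6) / 5 = 23/5 = 4.6
  mean(B) = (9 + 1 + 6 + 3 + 4) / 5 = 23/5 = 4.6
  x̄ = (4.6, 4.6),  deviation x̄ - mu_0 = (4.6, 4.6) - (4, 5) = (0.6, -0.4).

Step 2 — sample covariance matrix, S[i,j] = (1/(n-1)) · Σ_k (x_{k,i} - mean_i) · (x_{k,j} - mean_j), divisor n-1 = 4:
  S[A,A] = ((-3.6)·(-3.6) + (-2.6)·(-2.6) + (1.4)·(1.4) + (3.4)·(3.4) + (1.4)·(1.4)) / 4 = 35.2/4 = 8.8
  S[A,B] = ((-3.6)·(4.4) + (-2.6)·(-3.6) + (1.4)·(1.4) + (3.4)·(-1.6) + (1.4)·(-0.6)) / 4 = -10.8/4 = -2.7
  S[B,B] = ((4.4)·(4.4) + (-3.6)·(-3.6) + (1.4)·(1.4) + (-1.6)·(-1.6) + (-0.6)·(-0.6)) / 4 = 37.2/4 = 9.3
  S = [[8.8, -2.7],
 [-2.7, 9.3]].

Step 3 — invert S. det(S) = 8.8·9.3 - (-2.7)² = 74.55.
  S^{-1} = (1/det) · [[d, -b], [-b, a]] = [[0.1247, 0.0362],
 [0.0362, 0.118]].

Step 4 — quadratic form (x̄ - mu_0)^T · S^{-1} · (x̄ - mu_0):
  S^{-1} · (x̄ - mu_0) = (0.0604, -0.0255),
  (x̄ - mu_0)^T · [...] = (0.6)·(0.0604) + (-0.4)·(-0.0255) = 0.0464.

Step 5 — scale by n: T² = 5 · 0.0464 = 0.2321.

T² ≈ 0.2321


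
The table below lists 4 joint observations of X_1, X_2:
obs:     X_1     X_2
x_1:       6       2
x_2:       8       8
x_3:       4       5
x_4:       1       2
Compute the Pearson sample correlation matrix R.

Step 1 — column means:
  mean(X_1) = (6 + 8 + 4 + 1) / 4 = 19/4 = 4.75
  mean(X_2) = (2 + 8 + 5 + 2) / 4 = 17/4 = 4.25

Step 2 — sample variances and covariances s[i,j] = (1/(n-1)) · Σ_k (x_{k,i} - mean_i) · (x_{k,j} - mean_j), with n-1 = 3:
  s[X_1,X_1] = ((1.25)·(1.25) + (3.25)·(3.25) + (-0.75)·(-0.75) + (-3.75)·(-3.75)) / 3 = 26.75/3 = 8.9167
  s[X_1,X_2] = ((1.25)·(-2.25) + (3.25)·(3.75) + (-0.75)·(0.75) + (-3.75)·(-2.25)) / 3 = 17.25/3 = 5.75
  s[X_2,X_2] = ((-2.25)·(-2.25) + (3.75)·(3.75) + (0.75)·(0.75) + (-2.25)·(-2.25)) / 3 = 24.75/3 = 8.25
  Sample standard deviations s_i = √(s[i,i]):
  s(X_1) = √(8.9167) = 2.9861
  s(X_2) = √(8.25) = 2.8723

Step 3 — r_{ij} = s_{ij} / (s_i · s_j):
  r[X_1,X_1] = 1 (diagonal).
  r[X_1,X_2] = 5.75 / (2.9861 · 2.8723) = 5.75 / 8.5769 = 0.6704
  r[X_2,X_2] = 1 (diagonal).

R is symmetric with unit diagonal. Assembling:

R = [[1, 0.6704],
 [0.6704, 1]]


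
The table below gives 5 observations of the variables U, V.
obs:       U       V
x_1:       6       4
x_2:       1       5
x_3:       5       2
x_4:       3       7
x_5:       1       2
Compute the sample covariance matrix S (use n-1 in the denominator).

Step 1 — column means:
  mean(U) = (6 + 1 + 5 + 3 + 1) / 5 = 16/5 = 3.2
  mean(V) = (4 + 5 + 2 + 7 + 2) / 5 = 20/5 = 4

Step 2 — sample covariance S[i,j] = (1/(n-1)) · Σ_k (x_{k,i} - mean_i) · (x_{k,j} - mean_j), with n-1 = 4.
  S[U,U] = ((2.8)·(2.8) + (-2.2)·(-2.2) + (1.8)·(1.8) + (-0.2)·(-0.2) + (-2.2)·(-2.2)) / 4 = 20.8/4 = 5.2
  S[U,V] = ((2.8)·(0) + (-2.2)·(1) + (1.8)·(-2) + (-0.2)·(3) + (-2.2)·(-2)) / 4 = -2/4 = -0.5
  S[V,V] = ((0)·(0) + (1)·(1) + (-2)·(-2) + (3)·(3) + (-2)·(-2)) / 4 = 18/4 = 4.5

S is symmetric (S[j,i] = S[i,j]). Assembling:

S = [[5.2, -0.5],
 [-0.5, 4.5]]
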